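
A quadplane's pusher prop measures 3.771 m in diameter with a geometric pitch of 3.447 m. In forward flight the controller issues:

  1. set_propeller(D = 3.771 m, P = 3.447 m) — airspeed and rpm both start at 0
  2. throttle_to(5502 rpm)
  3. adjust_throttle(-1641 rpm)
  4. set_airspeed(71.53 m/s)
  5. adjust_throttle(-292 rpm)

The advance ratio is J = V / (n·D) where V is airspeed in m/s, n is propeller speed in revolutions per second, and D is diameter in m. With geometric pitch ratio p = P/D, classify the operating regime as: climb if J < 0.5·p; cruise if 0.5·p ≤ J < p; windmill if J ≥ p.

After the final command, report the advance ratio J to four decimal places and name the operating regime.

set_propeller: D = 3.771 m, P = 3.447 m (p = P/D = 0.914081); state ← (V=0, rpm=0)
throttle_to(5502): rpm ← 5502
adjust_throttle(-1641): rpm ← 5502 -1641 = 3861
set_airspeed(71.53): V ← 71.53 m/s
adjust_throttle(-292): rpm ← 3861 -292 = 3569
final state: V = 71.53 m/s, rpm = 3569 → n = rpm/60 = 59.483333 rev/s
J = V / (n·D) = 71.53 / (59.483333 × 3.771) = 0.318887
regime bands: climb J<0.4570 | cruise [0.4570, 0.9141) | windmill J≥0.9141
J = 0.3189 → climb

J = 0.3189, regime = climb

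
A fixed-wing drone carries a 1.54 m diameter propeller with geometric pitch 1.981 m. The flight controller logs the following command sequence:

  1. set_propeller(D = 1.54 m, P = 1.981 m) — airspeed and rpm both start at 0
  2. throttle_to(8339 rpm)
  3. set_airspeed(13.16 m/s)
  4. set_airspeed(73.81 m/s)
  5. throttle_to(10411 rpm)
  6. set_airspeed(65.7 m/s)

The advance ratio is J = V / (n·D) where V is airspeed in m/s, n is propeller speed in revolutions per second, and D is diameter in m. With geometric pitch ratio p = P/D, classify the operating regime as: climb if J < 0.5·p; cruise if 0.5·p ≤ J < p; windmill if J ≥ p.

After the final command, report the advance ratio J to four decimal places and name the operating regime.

J = 0.2459, regime = climb

set_propeller: D = 1.54 m, P = 1.981 m (p = P/D = 1.286364); state ← (V=0, rpm=0)
throttle_to(8339): rpm ← 8339
set_airspeed(13.16): V ← 13.16 m/s
set_airspeed(73.81): V ← 73.81 m/s
throttle_to(10411): rpm ← 10411
set_airspeed(65.7): V ← 65.7 m/s
final state: V = 65.7 m/s, rpm = 10411 → n = rpm/60 = 173.516667 rev/s
J = V / (n·D) = 65.7 / (173.516667 × 1.54) = 0.245869
regime bands: climb J<0.6432 | cruise [0.6432, 1.2864) | windmill J≥1.2864
J = 0.2459 → climb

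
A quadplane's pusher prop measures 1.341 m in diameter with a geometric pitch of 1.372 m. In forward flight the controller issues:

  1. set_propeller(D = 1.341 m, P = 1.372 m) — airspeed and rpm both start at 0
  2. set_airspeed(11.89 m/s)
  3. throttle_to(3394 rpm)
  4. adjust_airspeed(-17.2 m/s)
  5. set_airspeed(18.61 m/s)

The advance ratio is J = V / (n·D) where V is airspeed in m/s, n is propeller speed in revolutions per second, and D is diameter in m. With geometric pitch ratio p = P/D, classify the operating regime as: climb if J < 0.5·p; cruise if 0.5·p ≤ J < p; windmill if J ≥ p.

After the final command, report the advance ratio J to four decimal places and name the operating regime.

set_propeller: D = 1.341 m, P = 1.372 m (p = P/D = 1.023117); state ← (V=0, rpm=0)
set_airspeed(11.89): V ← 11.89 m/s
throttle_to(3394): rpm ← 3394
adjust_airspeed(-17.2): V ← 11.89 -17.2 = -5.31 m/s
set_airspeed(18.61): V ← 18.61 m/s
final state: V = 18.61 m/s, rpm = 3394 → n = rpm/60 = 56.566667 rev/s
J = V / (n·D) = 18.61 / (56.566667 × 1.341) = 0.245334
regime bands: climb J<0.5116 | cruise [0.5116, 1.0231) | windmill J≥1.0231
J = 0.2453 → climb

J = 0.2453, regime = climb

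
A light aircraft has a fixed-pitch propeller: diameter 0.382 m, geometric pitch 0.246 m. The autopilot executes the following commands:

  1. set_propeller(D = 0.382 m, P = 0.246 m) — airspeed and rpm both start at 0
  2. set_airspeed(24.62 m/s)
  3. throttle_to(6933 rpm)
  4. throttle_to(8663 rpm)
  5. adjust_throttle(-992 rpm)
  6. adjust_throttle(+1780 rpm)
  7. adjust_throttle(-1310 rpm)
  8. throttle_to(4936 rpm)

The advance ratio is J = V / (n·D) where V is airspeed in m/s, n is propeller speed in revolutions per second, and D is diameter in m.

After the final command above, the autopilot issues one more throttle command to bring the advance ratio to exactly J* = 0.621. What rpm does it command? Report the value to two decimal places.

rpm = 6227.08

set_propeller: D = 0.382 m, P = 0.246 m (p = P/D = 0.643979); state ← (V=0, rpm=0)
set_airspeed(24.62): V ← 24.62 m/s
throttle_to(6933): rpm ← 6933
throttle_to(8663): rpm ← 8663
adjust_throttle(-992): rpm ← 8663 -992 = 7671
adjust_throttle(+1780): rpm ← 7671 +1780 = 9451
adjust_throttle(-1310): rpm ← 9451 -1310 = 8141
throttle_to(4936): rpm ← 4936
final state: V = 24.62 m/s, rpm = 4936 → n = rpm/60 = 82.266667 rev/s
target J* = 0.621; solve J* = V/(n·D) for n: n = V/(J*·D) = 24.62/(0.621 × 0.382) = 103.784641 rev/s
rpm = 60·n = 6227.078433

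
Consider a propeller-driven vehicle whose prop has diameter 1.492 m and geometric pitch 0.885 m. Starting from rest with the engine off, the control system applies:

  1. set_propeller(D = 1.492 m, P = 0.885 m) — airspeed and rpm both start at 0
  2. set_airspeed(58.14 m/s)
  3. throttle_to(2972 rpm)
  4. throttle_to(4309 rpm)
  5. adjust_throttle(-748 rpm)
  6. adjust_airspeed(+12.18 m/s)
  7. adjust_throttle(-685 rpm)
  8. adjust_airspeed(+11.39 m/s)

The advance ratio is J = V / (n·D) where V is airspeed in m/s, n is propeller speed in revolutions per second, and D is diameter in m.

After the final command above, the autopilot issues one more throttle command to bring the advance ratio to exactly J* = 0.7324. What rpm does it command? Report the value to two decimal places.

rpm = 4486.52

set_propeller: D = 1.492 m, P = 0.885 m (p = P/D = 0.593164); state ← (V=0, rpm=0)
set_airspeed(58.14): V ← 58.14 m/s
throttle_to(2972): rpm ← 2972
throttle_to(4309): rpm ← 4309
adjust_throttle(-748): rpm ← 4309 -748 = 3561
adjust_airspeed(+12.18): V ← 58.14 +12.18 = 70.32 m/s
adjust_throttle(-685): rpm ← 3561 -685 = 2876
adjust_airspeed(+11.39): V ← 70.32 +11.39 = 81.71 m/s
final state: V = 81.71 m/s, rpm = 2876 → n = rpm/60 = 47.933333 rev/s
target J* = 0.7324; solve J* = V/(n·D) for n: n = V/(J*·D) = 81.71/(0.7324 × 1.492) = 74.775281 rev/s
rpm = 60·n = 4486.516839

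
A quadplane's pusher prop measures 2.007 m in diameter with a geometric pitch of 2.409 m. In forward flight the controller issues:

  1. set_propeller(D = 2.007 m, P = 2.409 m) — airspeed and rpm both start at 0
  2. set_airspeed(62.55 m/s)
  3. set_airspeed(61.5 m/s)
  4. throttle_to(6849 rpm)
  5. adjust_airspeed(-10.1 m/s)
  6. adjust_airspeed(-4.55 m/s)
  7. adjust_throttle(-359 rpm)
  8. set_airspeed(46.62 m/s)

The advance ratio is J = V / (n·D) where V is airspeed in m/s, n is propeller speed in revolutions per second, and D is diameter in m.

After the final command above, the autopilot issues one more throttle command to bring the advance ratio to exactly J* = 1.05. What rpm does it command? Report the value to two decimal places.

set_propeller: D = 2.007 m, P = 2.409 m (p = P/D = 1.200299); state ← (V=0, rpm=0)
set_airspeed(62.55): V ← 62.55 m/s
set_airspeed(61.5): V ← 61.5 m/s
throttle_to(6849): rpm ← 6849
adjust_airspeed(-10.1): V ← 61.5 -10.1 = 51.4 m/s
adjust_airspeed(-4.55): V ← 51.4 -4.55 = 46.85 m/s
adjust_throttle(-359): rpm ← 6849 -359 = 6490
set_airspeed(46.62): V ← 46.62 m/s
final state: V = 46.62 m/s, rpm = 6490 → n = rpm/60 = 108.166667 rev/s
target J* = 1.05; solve J* = V/(n·D) for n: n = V/(J*·D) = 46.62/(1.05 × 2.007) = 22.122571 rev/s
rpm = 60·n = 1327.354260

rpm = 1327.35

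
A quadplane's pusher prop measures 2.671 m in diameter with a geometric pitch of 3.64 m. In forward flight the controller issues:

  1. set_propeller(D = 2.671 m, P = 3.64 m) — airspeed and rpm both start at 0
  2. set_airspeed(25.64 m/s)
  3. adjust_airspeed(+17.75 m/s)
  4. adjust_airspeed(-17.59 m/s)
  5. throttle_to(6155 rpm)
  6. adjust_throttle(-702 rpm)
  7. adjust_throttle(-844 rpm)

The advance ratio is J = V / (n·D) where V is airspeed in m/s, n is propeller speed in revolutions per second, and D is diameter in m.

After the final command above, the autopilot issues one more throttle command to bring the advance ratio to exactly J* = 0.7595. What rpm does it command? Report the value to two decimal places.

rpm = 763.08

set_propeller: D = 2.671 m, P = 3.64 m (p = P/D = 1.362785); state ← (V=0, rpm=0)
set_airspeed(25.64): V ← 25.64 m/s
adjust_airspeed(+17.75): V ← 25.64 +17.75 = 43.39 m/s
adjust_airspeed(-17.59): V ← 43.39 -17.59 = 25.8 m/s
throttle_to(6155): rpm ← 6155
adjust_throttle(-702): rpm ← 6155 -702 = 5453
adjust_throttle(-844): rpm ← 5453 -844 = 4609
final state: V = 25.8 m/s, rpm = 4609 → n = rpm/60 = 76.816667 rev/s
target J* = 0.7595; solve J* = V/(n·D) for n: n = V/(J*·D) = 25.8/(0.7595 × 2.671) = 12.717977 rev/s
rpm = 60·n = 763.078628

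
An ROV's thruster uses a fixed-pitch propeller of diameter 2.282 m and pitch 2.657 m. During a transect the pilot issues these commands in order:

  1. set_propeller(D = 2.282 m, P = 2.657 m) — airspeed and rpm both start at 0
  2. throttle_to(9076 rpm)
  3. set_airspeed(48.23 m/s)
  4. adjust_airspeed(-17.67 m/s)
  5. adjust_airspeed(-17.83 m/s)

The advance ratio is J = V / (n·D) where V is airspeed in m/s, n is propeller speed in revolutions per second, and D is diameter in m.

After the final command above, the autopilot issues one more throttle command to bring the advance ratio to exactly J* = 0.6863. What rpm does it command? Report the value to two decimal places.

rpm = 487.70

set_propeller: D = 2.282 m, P = 2.657 m (p = P/D = 1.164330); state ← (V=0, rpm=0)
throttle_to(9076): rpm ← 9076
set_airspeed(48.23): V ← 48.23 m/s
adjust_airspeed(-17.67): V ← 48.23 -17.67 = 30.56 m/s
adjust_airspeed(-17.83): V ← 30.56 -17.83 = 12.73 m/s
final state: V = 12.73 m/s, rpm = 9076 → n = rpm/60 = 151.266667 rev/s
target J* = 0.6863; solve J* = V/(n·D) for n: n = V/(J*·D) = 12.73/(0.6863 × 2.282) = 8.128282 rev/s
rpm = 60·n = 487.696922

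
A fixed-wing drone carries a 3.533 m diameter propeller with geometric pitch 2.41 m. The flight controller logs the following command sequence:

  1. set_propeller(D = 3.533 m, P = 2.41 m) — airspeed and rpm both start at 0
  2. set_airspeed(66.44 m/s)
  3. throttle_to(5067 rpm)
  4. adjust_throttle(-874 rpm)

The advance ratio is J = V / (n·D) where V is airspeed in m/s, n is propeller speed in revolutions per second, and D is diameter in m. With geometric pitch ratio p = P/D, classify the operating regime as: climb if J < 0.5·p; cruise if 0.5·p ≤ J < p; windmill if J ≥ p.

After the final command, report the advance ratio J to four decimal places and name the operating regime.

J = 0.2691, regime = climb

set_propeller: D = 3.533 m, P = 2.41 m (p = P/D = 0.682140); state ← (V=0, rpm=0)
set_airspeed(66.44): V ← 66.44 m/s
throttle_to(5067): rpm ← 5067
adjust_throttle(-874): rpm ← 5067 -874 = 4193
final state: V = 66.44 m/s, rpm = 4193 → n = rpm/60 = 69.883333 rev/s
J = V / (n·D) = 66.44 / (69.883333 × 3.533) = 0.269099
regime bands: climb J<0.3411 | cruise [0.3411, 0.6821) | windmill J≥0.6821
J = 0.2691 → climb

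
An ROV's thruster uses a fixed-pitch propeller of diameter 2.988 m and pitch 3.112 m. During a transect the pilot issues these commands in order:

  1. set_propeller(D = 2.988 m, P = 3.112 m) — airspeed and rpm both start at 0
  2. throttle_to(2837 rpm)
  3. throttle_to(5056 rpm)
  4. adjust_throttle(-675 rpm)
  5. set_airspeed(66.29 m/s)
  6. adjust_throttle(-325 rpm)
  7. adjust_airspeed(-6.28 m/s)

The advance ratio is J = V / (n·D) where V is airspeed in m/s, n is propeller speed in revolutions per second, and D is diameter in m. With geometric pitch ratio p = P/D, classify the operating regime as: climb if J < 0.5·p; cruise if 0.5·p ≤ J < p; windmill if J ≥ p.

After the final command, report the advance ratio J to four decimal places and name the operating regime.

set_propeller: D = 2.988 m, P = 3.112 m (p = P/D = 1.041499); state ← (V=0, rpm=0)
throttle_to(2837): rpm ← 2837
throttle_to(5056): rpm ← 5056
adjust_throttle(-675): rpm ← 5056 -675 = 4381
set_airspeed(66.29): V ← 66.29 m/s
adjust_throttle(-325): rpm ← 4381 -325 = 4056
adjust_airspeed(-6.28): V ← 66.29 -6.28 = 60.01 m/s
final state: V = 60.01 m/s, rpm = 4056 → n = rpm/60 = 67.600000 rev/s
J = V / (n·D) = 60.01 / (67.600000 × 2.988) = 0.297096
regime bands: climb J<0.5207 | cruise [0.5207, 1.0415) | windmill J≥1.0415
J = 0.2971 → climb

J = 0.2971, regime = climb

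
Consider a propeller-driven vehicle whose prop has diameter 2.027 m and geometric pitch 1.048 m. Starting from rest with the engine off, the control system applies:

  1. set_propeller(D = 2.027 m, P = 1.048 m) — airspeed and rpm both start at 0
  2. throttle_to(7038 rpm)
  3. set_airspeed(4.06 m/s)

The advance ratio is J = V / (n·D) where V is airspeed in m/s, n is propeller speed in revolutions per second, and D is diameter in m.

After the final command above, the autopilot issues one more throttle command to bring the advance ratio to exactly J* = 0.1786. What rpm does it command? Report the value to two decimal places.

rpm = 672.89

set_propeller: D = 2.027 m, P = 1.048 m (p = P/D = 0.517020); state ← (V=0, rpm=0)
throttle_to(7038): rpm ← 7038
set_airspeed(4.06): V ← 4.06 m/s
final state: V = 4.06 m/s, rpm = 7038 → n = rpm/60 = 117.300000 rev/s
target J* = 0.1786; solve J* = V/(n·D) for n: n = V/(J*·D) = 4.06/(0.1786 × 2.027) = 11.214782 rev/s
rpm = 60·n = 672.886911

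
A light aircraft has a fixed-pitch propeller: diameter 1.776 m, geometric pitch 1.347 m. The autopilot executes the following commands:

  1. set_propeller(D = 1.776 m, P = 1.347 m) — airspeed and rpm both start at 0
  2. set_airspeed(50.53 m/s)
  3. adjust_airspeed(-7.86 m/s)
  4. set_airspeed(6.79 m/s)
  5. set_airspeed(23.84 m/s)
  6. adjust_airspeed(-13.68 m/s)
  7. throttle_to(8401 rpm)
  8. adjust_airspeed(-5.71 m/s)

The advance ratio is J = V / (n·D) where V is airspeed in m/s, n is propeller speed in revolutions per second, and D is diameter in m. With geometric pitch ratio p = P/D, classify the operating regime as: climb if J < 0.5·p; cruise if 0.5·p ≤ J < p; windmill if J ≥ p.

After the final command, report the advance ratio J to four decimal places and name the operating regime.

set_propeller: D = 1.776 m, P = 1.347 m (p = P/D = 0.758446); state ← (V=0, rpm=0)
set_airspeed(50.53): V ← 50.53 m/s
adjust_airspeed(-7.86): V ← 50.53 -7.86 = 42.67 m/s
set_airspeed(6.79): V ← 6.79 m/s
set_airspeed(23.84): V ← 23.84 m/s
adjust_airspeed(-13.68): V ← 23.84 -13.68 = 10.16 m/s
throttle_to(8401): rpm ← 8401
adjust_airspeed(-5.71): V ← 10.16 -5.71 = 4.45 m/s
final state: V = 4.45 m/s, rpm = 8401 → n = rpm/60 = 140.016667 rev/s
J = V / (n·D) = 4.45 / (140.016667 × 1.776) = 0.017895
regime bands: climb J<0.3792 | cruise [0.3792, 0.7584) | windmill J≥0.7584
J = 0.0179 → climb

J = 0.0179, regime = climb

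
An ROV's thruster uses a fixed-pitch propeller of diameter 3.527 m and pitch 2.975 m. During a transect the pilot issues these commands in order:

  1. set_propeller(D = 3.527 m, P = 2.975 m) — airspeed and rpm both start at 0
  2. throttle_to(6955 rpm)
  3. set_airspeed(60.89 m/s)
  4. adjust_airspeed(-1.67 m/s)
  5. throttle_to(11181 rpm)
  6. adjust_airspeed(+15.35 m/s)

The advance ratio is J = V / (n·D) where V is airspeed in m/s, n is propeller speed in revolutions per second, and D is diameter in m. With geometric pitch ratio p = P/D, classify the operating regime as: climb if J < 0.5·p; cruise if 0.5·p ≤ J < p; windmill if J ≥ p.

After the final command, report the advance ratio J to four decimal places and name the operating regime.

set_propeller: D = 3.527 m, P = 2.975 m (p = P/D = 0.843493); state ← (V=0, rpm=0)
throttle_to(6955): rpm ← 6955
set_airspeed(60.89): V ← 60.89 m/s
adjust_airspeed(-1.67): V ← 60.89 -1.67 = 59.22 m/s
throttle_to(11181): rpm ← 11181
adjust_airspeed(+15.35): V ← 59.22 +15.35 = 74.57 m/s
final state: V = 74.57 m/s, rpm = 11181 → n = rpm/60 = 186.350000 rev/s
J = V / (n·D) = 74.57 / (186.350000 × 3.527) = 0.113456
regime bands: climb J<0.4217 | cruise [0.4217, 0.8435) | windmill J≥0.8435
J = 0.1135 → climb

J = 0.1135, regime = climb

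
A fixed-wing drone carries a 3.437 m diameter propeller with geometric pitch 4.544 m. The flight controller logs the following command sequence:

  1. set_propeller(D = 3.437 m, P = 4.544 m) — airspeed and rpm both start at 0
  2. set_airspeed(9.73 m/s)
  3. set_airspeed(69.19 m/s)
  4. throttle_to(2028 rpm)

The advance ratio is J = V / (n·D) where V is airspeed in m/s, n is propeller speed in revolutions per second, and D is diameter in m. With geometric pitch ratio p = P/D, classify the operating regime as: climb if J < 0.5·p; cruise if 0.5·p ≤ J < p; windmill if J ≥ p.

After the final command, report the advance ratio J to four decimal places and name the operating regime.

J = 0.5956, regime = climb

set_propeller: D = 3.437 m, P = 4.544 m (p = P/D = 1.322083); state ← (V=0, rpm=0)
set_airspeed(9.73): V ← 9.73 m/s
set_airspeed(69.19): V ← 69.19 m/s
throttle_to(2028): rpm ← 2028
final state: V = 69.19 m/s, rpm = 2028 → n = rpm/60 = 33.800000 rev/s
J = V / (n·D) = 69.19 / (33.800000 × 3.437) = 0.595590
regime bands: climb J<0.6610 | cruise [0.6610, 1.3221) | windmill J≥1.3221
J = 0.5956 → climb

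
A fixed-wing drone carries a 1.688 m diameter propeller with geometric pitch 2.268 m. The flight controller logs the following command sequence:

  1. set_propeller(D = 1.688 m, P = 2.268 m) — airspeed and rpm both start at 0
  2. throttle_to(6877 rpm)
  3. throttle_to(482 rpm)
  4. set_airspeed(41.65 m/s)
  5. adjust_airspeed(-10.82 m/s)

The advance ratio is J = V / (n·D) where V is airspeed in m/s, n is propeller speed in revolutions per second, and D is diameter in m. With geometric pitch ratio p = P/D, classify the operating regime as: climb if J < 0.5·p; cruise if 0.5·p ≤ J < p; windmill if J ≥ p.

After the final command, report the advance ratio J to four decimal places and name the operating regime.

J = 2.2736, regime = windmill

set_propeller: D = 1.688 m, P = 2.268 m (p = P/D = 1.343602); state ← (V=0, rpm=0)
throttle_to(6877): rpm ← 6877
throttle_to(482): rpm ← 482
set_airspeed(41.65): V ← 41.65 m/s
adjust_airspeed(-10.82): V ← 41.65 -10.82 = 30.83 m/s
final state: V = 30.83 m/s, rpm = 482 → n = rpm/60 = 8.033333 rev/s
J = V / (n·D) = 30.83 / (8.033333 × 1.688) = 2.273554
regime bands: climb J<0.6718 | cruise [0.6718, 1.3436) | windmill J≥1.3436
J = 2.2736 → windmill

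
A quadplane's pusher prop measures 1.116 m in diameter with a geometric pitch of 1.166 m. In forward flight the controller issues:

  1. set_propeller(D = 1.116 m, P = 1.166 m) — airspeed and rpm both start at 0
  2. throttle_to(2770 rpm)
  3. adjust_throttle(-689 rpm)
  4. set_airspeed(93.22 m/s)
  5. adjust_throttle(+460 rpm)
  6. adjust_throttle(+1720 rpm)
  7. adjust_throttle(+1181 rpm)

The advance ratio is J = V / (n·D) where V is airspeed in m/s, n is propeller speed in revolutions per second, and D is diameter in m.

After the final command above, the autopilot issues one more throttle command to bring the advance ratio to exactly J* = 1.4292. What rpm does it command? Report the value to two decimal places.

set_propeller: D = 1.116 m, P = 1.166 m (p = P/D = 1.044803); state ← (V=0, rpm=0)
throttle_to(2770): rpm ← 2770
adjust_throttle(-689): rpm ← 2770 -689 = 2081
set_airspeed(93.22): V ← 93.22 m/s
adjust_throttle(+460): rpm ← 2081 +460 = 2541
adjust_throttle(+1720): rpm ← 2541 +1720 = 4261
adjust_throttle(+1181): rpm ← 4261 +1181 = 5442
final state: V = 93.22 m/s, rpm = 5442 → n = rpm/60 = 90.700000 rev/s
target J* = 1.4292; solve J* = V/(n·D) for n: n = V/(J*·D) = 93.22/(1.4292 × 1.116) = 58.445610 rev/s
rpm = 60·n = 3506.736606

rpm = 3506.74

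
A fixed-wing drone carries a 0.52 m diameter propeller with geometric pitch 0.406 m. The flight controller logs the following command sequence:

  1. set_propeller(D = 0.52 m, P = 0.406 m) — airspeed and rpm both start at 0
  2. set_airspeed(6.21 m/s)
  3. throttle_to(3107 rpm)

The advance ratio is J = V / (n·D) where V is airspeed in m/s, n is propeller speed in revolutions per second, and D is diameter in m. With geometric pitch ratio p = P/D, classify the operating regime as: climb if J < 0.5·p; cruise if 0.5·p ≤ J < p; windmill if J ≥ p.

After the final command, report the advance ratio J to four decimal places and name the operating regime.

set_propeller: D = 0.52 m, P = 0.406 m (p = P/D = 0.780769); state ← (V=0, rpm=0)
set_airspeed(6.21): V ← 6.21 m/s
throttle_to(3107): rpm ← 3107
final state: V = 6.21 m/s, rpm = 3107 → n = rpm/60 = 51.783333 rev/s
J = V / (n·D) = 6.21 / (51.783333 × 0.52) = 0.230621
regime bands: climb J<0.3904 | cruise [0.3904, 0.7808) | windmill J≥0.7808
J = 0.2306 → climb

J = 0.2306, regime = climb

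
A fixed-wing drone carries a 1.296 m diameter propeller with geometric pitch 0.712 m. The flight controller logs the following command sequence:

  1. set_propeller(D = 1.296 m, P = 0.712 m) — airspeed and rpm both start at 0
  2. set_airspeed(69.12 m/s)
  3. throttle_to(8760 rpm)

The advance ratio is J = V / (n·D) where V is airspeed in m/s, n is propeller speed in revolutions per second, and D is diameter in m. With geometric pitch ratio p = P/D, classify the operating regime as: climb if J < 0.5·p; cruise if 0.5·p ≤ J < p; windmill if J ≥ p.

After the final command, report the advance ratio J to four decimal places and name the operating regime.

set_propeller: D = 1.296 m, P = 0.712 m (p = P/D = 0.549383); state ← (V=0, rpm=0)
set_airspeed(69.12): V ← 69.12 m/s
throttle_to(8760): rpm ← 8760
final state: V = 69.12 m/s, rpm = 8760 → n = rpm/60 = 146.000000 rev/s
J = V / (n·D) = 69.12 / (146.000000 × 1.296) = 0.365297
regime bands: climb J<0.2747 | cruise [0.2747, 0.5494) | windmill J≥0.5494
J = 0.3653 → cruise

J = 0.3653, regime = cruise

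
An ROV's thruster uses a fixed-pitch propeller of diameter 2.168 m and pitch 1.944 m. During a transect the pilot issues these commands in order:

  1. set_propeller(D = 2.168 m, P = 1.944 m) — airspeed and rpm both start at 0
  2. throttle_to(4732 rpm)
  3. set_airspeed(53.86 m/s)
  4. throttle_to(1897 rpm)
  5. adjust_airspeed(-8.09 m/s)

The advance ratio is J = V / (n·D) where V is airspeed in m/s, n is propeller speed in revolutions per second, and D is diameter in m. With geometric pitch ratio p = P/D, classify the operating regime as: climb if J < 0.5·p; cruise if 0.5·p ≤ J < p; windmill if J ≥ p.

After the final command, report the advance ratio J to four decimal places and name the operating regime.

set_propeller: D = 2.168 m, P = 1.944 m (p = P/D = 0.896679); state ← (V=0, rpm=0)
throttle_to(4732): rpm ← 4732
set_airspeed(53.86): V ← 53.86 m/s
throttle_to(1897): rpm ← 1897
adjust_airspeed(-8.09): V ← 53.86 -8.09 = 45.77 m/s
final state: V = 45.77 m/s, rpm = 1897 → n = rpm/60 = 31.616667 rev/s
J = V / (n·D) = 45.77 / (31.616667 × 2.168) = 0.667737
regime bands: climb J<0.4483 | cruise [0.4483, 0.8967) | windmill J≥0.8967
J = 0.6677 → cruise

J = 0.6677, regime = cruise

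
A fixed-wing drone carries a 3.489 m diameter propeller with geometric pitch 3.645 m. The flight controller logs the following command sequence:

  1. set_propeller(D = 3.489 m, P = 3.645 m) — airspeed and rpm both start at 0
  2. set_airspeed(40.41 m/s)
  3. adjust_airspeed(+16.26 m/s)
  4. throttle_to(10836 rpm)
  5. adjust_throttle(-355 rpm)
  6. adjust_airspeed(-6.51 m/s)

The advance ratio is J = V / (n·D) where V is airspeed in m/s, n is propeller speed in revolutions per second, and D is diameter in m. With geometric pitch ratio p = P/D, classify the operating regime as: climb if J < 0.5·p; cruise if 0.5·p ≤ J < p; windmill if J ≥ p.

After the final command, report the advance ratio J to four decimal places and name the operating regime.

J = 0.0823, regime = climb

set_propeller: D = 3.489 m, P = 3.645 m (p = P/D = 1.044712); state ← (V=0, rpm=0)
set_airspeed(40.41): V ← 40.41 m/s
adjust_airspeed(+16.26): V ← 40.41 +16.26 = 56.67 m/s
throttle_to(10836): rpm ← 10836
adjust_throttle(-355): rpm ← 10836 -355 = 10481
adjust_airspeed(-6.51): V ← 56.67 -6.51 = 50.16 m/s
final state: V = 50.16 m/s, rpm = 10481 → n = rpm/60 = 174.683333 rev/s
J = V / (n·D) = 50.16 / (174.683333 × 3.489) = 0.082301
regime bands: climb J<0.5224 | cruise [0.5224, 1.0447) | windmill J≥1.0447
J = 0.0823 → climb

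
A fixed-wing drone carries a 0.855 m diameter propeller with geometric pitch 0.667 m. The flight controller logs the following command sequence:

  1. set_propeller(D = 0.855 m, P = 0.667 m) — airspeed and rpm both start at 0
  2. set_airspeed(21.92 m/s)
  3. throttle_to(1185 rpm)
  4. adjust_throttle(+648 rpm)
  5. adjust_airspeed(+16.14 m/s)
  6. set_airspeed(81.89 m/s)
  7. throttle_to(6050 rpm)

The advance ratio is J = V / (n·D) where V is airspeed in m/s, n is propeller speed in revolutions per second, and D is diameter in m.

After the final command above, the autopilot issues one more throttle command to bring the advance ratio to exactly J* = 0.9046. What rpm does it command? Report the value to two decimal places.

rpm = 6352.72

set_propeller: D = 0.855 m, P = 0.667 m (p = P/D = 0.780117); state ← (V=0, rpm=0)
set_airspeed(21.92): V ← 21.92 m/s
throttle_to(1185): rpm ← 1185
adjust_throttle(+648): rpm ← 1185 +648 = 1833
adjust_airspeed(+16.14): V ← 21.92 +16.14 = 38.06 m/s
set_airspeed(81.89): V ← 81.89 m/s
throttle_to(6050): rpm ← 6050
final state: V = 81.89 m/s, rpm = 6050 → n = rpm/60 = 100.833333 rev/s
target J* = 0.9046; solve J* = V/(n·D) for n: n = V/(J*·D) = 81.89/(0.9046 × 0.855) = 105.878596 rev/s
rpm = 60·n = 6352.715749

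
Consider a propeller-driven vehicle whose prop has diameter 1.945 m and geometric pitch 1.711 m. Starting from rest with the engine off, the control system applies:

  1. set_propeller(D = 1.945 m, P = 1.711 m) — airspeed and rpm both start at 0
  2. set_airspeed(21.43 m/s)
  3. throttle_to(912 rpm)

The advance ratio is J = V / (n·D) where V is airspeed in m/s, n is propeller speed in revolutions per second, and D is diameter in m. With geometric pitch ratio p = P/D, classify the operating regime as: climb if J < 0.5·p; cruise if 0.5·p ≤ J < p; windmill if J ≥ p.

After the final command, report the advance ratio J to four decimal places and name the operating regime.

set_propeller: D = 1.945 m, P = 1.711 m (p = P/D = 0.879692); state ← (V=0, rpm=0)
set_airspeed(21.43): V ← 21.43 m/s
throttle_to(912): rpm ← 912
final state: V = 21.43 m/s, rpm = 912 → n = rpm/60 = 15.200000 rev/s
J = V / (n·D) = 21.43 / (15.200000 × 1.945) = 0.724868
regime bands: climb J<0.4398 | cruise [0.4398, 0.8797) | windmill J≥0.8797
J = 0.7249 → cruise

J = 0.7249, regime = cruise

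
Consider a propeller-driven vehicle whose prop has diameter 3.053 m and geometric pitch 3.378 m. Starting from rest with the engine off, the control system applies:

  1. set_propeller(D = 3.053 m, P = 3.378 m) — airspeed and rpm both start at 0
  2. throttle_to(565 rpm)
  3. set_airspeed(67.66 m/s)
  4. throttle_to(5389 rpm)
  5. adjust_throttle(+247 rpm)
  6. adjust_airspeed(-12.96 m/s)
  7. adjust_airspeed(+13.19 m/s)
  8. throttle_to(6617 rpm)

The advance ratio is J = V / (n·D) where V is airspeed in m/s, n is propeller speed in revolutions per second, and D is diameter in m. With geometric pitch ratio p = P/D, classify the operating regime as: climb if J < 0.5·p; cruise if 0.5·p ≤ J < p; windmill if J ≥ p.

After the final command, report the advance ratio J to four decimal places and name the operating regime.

J = 0.2016, regime = climb

set_propeller: D = 3.053 m, P = 3.378 m (p = P/D = 1.106453); state ← (V=0, rpm=0)
throttle_to(565): rpm ← 565
set_airspeed(67.66): V ← 67.66 m/s
throttle_to(5389): rpm ← 5389
adjust_throttle(+247): rpm ← 5389 +247 = 5636
adjust_airspeed(-12.96): V ← 67.66 -12.96 = 54.7 m/s
adjust_airspeed(+13.19): V ← 54.7 +13.19 = 67.89 m/s
throttle_to(6617): rpm ← 6617
final state: V = 67.89 m/s, rpm = 6617 → n = rpm/60 = 110.283333 rev/s
J = V / (n·D) = 67.89 / (110.283333 × 3.053) = 0.201636
regime bands: climb J<0.5532 | cruise [0.5532, 1.1065) | windmill J≥1.1065
J = 0.2016 → climb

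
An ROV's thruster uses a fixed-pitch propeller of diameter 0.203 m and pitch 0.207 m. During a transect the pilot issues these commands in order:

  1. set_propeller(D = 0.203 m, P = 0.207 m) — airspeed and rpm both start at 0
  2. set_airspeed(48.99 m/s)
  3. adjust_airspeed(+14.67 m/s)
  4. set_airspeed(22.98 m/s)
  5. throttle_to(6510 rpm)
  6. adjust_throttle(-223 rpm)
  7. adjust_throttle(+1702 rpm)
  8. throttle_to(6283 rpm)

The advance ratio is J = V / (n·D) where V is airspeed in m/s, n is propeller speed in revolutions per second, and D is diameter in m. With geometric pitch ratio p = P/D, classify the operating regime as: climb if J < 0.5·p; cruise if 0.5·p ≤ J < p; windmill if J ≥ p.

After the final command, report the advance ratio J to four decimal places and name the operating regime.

set_propeller: D = 0.203 m, P = 0.207 m (p = P/D = 1.019704); state ← (V=0, rpm=0)
set_airspeed(48.99): V ← 48.99 m/s
adjust_airspeed(+14.67): V ← 48.99 +14.67 = 63.66 m/s
set_airspeed(22.98): V ← 22.98 m/s
throttle_to(6510): rpm ← 6510
adjust_throttle(-223): rpm ← 6510 -223 = 6287
adjust_throttle(+1702): rpm ← 6287 +1702 = 7989
throttle_to(6283): rpm ← 6283
final state: V = 22.98 m/s, rpm = 6283 → n = rpm/60 = 104.716667 rev/s
J = V / (n·D) = 22.98 / (104.716667 × 0.203) = 1.081031
regime bands: climb J<0.5099 | cruise [0.5099, 1.0197) | windmill J≥1.0197
J = 1.0810 → windmill

J = 1.0810, regime = windmill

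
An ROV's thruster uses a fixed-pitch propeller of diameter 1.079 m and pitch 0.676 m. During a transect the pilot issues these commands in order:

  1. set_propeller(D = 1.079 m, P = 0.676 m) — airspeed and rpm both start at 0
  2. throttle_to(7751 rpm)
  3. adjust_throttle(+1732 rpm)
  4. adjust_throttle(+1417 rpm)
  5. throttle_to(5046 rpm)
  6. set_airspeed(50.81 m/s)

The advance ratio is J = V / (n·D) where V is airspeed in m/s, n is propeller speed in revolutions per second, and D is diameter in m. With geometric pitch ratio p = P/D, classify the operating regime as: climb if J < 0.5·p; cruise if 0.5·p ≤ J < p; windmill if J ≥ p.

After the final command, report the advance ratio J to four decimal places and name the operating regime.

J = 0.5599, regime = cruise

set_propeller: D = 1.079 m, P = 0.676 m (p = P/D = 0.626506); state ← (V=0, rpm=0)
throttle_to(7751): rpm ← 7751
adjust_throttle(+1732): rpm ← 7751 +1732 = 9483
adjust_throttle(+1417): rpm ← 9483 +1417 = 10900
throttle_to(5046): rpm ← 5046
set_airspeed(50.81): V ← 50.81 m/s
final state: V = 50.81 m/s, rpm = 5046 → n = rpm/60 = 84.100000 rev/s
J = V / (n·D) = 50.81 / (84.100000 × 1.079) = 0.559927
regime bands: climb J<0.3133 | cruise [0.3133, 0.6265) | windmill J≥0.6265
J = 0.5599 → cruise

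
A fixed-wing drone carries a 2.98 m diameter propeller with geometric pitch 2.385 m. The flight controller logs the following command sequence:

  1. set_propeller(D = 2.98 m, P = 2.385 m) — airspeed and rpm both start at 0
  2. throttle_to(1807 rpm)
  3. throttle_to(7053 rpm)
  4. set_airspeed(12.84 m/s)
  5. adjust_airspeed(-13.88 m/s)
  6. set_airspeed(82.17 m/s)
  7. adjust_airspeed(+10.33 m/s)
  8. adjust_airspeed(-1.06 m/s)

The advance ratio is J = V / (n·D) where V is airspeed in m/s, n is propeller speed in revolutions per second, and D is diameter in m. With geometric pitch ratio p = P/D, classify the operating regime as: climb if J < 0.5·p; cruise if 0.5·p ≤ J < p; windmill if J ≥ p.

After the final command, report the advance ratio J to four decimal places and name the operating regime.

J = 0.2610, regime = climb

set_propeller: D = 2.98 m, P = 2.385 m (p = P/D = 0.800336); state ← (V=0, rpm=0)
throttle_to(1807): rpm ← 1807
throttle_to(7053): rpm ← 7053
set_airspeed(12.84): V ← 12.84 m/s
adjust_airspeed(-13.88): V ← 12.84 -13.88 = -1.04 m/s
set_airspeed(82.17): V ← 82.17 m/s
adjust_airspeed(+10.33): V ← 82.17 +10.33 = 92.5 m/s
adjust_airspeed(-1.06): V ← 92.5 -1.06 = 91.44 m/s
final state: V = 91.44 m/s, rpm = 7053 → n = rpm/60 = 117.550000 rev/s
J = V / (n·D) = 91.44 / (117.550000 × 2.98) = 0.261034
regime bands: climb J<0.4002 | cruise [0.4002, 0.8003) | windmill J≥0.8003
J = 0.2610 → climb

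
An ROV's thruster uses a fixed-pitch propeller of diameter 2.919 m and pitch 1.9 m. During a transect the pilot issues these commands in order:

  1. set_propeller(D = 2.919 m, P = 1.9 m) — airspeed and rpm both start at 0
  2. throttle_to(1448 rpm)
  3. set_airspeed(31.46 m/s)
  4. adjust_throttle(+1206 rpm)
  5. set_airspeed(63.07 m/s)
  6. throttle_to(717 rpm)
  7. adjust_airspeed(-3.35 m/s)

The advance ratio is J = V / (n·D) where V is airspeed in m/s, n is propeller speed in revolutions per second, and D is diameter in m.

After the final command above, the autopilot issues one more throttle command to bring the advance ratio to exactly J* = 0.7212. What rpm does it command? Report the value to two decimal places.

rpm = 1702.08

set_propeller: D = 2.919 m, P = 1.9 m (p = P/D = 0.650908); state ← (V=0, rpm=0)
throttle_to(1448): rpm ← 1448
set_airspeed(31.46): V ← 31.46 m/s
adjust_throttle(+1206): rpm ← 1448 +1206 = 2654
set_airspeed(63.07): V ← 63.07 m/s
throttle_to(717): rpm ← 717
adjust_airspeed(-3.35): V ← 63.07 -3.35 = 59.72 m/s
final state: V = 59.72 m/s, rpm = 717 → n = rpm/60 = 11.950000 rev/s
target J* = 0.7212; solve J* = V/(n·D) for n: n = V/(J*·D) = 59.72/(0.7212 × 2.919) = 28.368083 rev/s
rpm = 60·n = 1702.084969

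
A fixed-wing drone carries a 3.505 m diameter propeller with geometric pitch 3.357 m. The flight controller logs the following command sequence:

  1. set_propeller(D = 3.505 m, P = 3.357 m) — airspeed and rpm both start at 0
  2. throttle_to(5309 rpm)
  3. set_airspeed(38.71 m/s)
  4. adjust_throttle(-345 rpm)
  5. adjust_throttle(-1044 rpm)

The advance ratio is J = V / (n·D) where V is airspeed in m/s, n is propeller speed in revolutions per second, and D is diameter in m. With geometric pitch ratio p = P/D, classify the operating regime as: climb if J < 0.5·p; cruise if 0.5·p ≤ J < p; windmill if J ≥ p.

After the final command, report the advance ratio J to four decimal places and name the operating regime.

J = 0.1690, regime = climb

set_propeller: D = 3.505 m, P = 3.357 m (p = P/D = 0.957775); state ← (V=0, rpm=0)
throttle_to(5309): rpm ← 5309
set_airspeed(38.71): V ← 38.71 m/s
adjust_throttle(-345): rpm ← 5309 -345 = 4964
adjust_throttle(-1044): rpm ← 4964 -1044 = 3920
final state: V = 38.71 m/s, rpm = 3920 → n = rpm/60 = 65.333333 rev/s
J = V / (n·D) = 38.71 / (65.333333 × 3.505) = 0.169044
regime bands: climb J<0.4789 | cruise [0.4789, 0.9578) | windmill J≥0.9578
J = 0.1690 → climb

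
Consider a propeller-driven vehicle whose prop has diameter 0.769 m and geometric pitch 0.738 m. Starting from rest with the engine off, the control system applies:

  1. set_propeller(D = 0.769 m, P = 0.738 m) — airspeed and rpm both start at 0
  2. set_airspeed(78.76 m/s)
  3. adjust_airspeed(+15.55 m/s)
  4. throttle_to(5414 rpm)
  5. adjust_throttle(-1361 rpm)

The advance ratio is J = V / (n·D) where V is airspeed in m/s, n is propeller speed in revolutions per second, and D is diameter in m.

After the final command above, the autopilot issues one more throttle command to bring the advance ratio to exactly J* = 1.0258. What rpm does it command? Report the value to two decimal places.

rpm = 7173.32

set_propeller: D = 0.769 m, P = 0.738 m (p = P/D = 0.959688); state ← (V=0, rpm=0)
set_airspeed(78.76): V ← 78.76 m/s
adjust_airspeed(+15.55): V ← 78.76 +15.55 = 94.31 m/s
throttle_to(5414): rpm ← 5414
adjust_throttle(-1361): rpm ← 5414 -1361 = 4053
final state: V = 94.31 m/s, rpm = 4053 → n = rpm/60 = 67.550000 rev/s
target J* = 1.0258; solve J* = V/(n·D) for n: n = V/(J*·D) = 94.31/(1.0258 × 0.769) = 119.555266 rev/s
rpm = 60·n = 7173.315964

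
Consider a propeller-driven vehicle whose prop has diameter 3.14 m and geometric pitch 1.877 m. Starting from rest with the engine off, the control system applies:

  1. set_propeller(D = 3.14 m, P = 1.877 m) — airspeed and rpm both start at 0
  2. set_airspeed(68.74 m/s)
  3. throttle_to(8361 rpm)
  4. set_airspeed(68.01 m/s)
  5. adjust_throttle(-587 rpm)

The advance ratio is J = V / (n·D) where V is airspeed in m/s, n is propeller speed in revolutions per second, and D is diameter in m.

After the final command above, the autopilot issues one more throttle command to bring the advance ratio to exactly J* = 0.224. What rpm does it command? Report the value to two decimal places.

set_propeller: D = 3.14 m, P = 1.877 m (p = P/D = 0.597771); state ← (V=0, rpm=0)
set_airspeed(68.74): V ← 68.74 m/s
throttle_to(8361): rpm ← 8361
set_airspeed(68.01): V ← 68.01 m/s
adjust_throttle(-587): rpm ← 8361 -587 = 7774
final state: V = 68.01 m/s, rpm = 7774 → n = rpm/60 = 129.566667 rev/s
target J* = 0.224; solve J* = V/(n·D) for n: n = V/(J*·D) = 68.01/(0.224 × 3.14) = 96.693016 rev/s
rpm = 60·n = 5801.580983

rpm = 5801.58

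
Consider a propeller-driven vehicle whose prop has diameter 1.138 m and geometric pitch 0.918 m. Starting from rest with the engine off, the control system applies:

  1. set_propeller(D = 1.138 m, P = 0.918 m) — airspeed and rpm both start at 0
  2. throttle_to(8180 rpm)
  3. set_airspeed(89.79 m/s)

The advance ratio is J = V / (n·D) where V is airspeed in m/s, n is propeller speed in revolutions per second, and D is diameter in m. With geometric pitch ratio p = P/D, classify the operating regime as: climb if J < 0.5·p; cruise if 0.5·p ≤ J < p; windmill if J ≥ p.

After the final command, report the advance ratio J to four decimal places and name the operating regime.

set_propeller: D = 1.138 m, P = 0.918 m (p = P/D = 0.806678); state ← (V=0, rpm=0)
throttle_to(8180): rpm ← 8180
set_airspeed(89.79): V ← 89.79 m/s
final state: V = 89.79 m/s, rpm = 8180 → n = rpm/60 = 136.333333 rev/s
J = V / (n·D) = 89.79 / (136.333333 × 1.138) = 0.578740
regime bands: climb J<0.4033 | cruise [0.4033, 0.8067) | windmill J≥0.8067
J = 0.5787 → cruise

J = 0.5787, regime = cruise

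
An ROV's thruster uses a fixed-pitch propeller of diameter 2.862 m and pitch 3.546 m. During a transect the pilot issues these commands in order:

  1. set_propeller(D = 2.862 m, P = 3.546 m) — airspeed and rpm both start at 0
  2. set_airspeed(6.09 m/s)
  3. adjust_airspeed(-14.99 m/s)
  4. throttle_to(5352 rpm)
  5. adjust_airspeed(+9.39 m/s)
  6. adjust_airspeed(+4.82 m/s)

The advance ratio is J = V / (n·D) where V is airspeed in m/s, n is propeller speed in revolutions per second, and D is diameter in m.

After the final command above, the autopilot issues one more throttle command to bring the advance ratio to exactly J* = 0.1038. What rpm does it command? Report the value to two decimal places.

set_propeller: D = 2.862 m, P = 3.546 m (p = P/D = 1.238994); state ← (V=0, rpm=0)
set_airspeed(6.09): V ← 6.09 m/s
adjust_airspeed(-14.99): V ← 6.09 -14.99 = -8.9 m/s
throttle_to(5352): rpm ← 5352
adjust_airspeed(+9.39): V ← -8.9 +9.39 = 0.49 m/s
adjust_airspeed(+4.82): V ← 0.49 +4.82 = 5.31 m/s
final state: V = 5.31 m/s, rpm = 5352 → n = rpm/60 = 89.200000 rev/s
target J* = 0.1038; solve J* = V/(n·D) for n: n = V/(J*·D) = 5.31/(0.1038 × 2.862) = 17.874238 rev/s
rpm = 60·n = 1072.454284

rpm = 1072.45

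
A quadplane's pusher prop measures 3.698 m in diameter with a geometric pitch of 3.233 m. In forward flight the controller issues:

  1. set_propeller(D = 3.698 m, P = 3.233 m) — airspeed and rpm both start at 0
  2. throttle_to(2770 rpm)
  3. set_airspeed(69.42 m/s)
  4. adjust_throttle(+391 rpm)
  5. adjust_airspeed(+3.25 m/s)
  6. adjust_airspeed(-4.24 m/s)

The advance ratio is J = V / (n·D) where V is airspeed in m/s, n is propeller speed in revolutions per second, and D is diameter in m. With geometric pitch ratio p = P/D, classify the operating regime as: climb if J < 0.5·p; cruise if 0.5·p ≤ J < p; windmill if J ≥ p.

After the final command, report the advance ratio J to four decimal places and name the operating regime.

J = 0.3512, regime = climb

set_propeller: D = 3.698 m, P = 3.233 m (p = P/D = 0.874256); state ← (V=0, rpm=0)
throttle_to(2770): rpm ← 2770
set_airspeed(69.42): V ← 69.42 m/s
adjust_throttle(+391): rpm ← 2770 +391 = 3161
adjust_airspeed(+3.25): V ← 69.42 +3.25 = 72.67 m/s
adjust_airspeed(-4.24): V ← 72.67 -4.24 = 68.43 m/s
final state: V = 68.43 m/s, rpm = 3161 → n = rpm/60 = 52.683333 rev/s
J = V / (n·D) = 68.43 / (52.683333 × 3.698) = 0.351242
regime bands: climb J<0.4371 | cruise [0.4371, 0.8743) | windmill J≥0.8743
J = 0.3512 → climb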